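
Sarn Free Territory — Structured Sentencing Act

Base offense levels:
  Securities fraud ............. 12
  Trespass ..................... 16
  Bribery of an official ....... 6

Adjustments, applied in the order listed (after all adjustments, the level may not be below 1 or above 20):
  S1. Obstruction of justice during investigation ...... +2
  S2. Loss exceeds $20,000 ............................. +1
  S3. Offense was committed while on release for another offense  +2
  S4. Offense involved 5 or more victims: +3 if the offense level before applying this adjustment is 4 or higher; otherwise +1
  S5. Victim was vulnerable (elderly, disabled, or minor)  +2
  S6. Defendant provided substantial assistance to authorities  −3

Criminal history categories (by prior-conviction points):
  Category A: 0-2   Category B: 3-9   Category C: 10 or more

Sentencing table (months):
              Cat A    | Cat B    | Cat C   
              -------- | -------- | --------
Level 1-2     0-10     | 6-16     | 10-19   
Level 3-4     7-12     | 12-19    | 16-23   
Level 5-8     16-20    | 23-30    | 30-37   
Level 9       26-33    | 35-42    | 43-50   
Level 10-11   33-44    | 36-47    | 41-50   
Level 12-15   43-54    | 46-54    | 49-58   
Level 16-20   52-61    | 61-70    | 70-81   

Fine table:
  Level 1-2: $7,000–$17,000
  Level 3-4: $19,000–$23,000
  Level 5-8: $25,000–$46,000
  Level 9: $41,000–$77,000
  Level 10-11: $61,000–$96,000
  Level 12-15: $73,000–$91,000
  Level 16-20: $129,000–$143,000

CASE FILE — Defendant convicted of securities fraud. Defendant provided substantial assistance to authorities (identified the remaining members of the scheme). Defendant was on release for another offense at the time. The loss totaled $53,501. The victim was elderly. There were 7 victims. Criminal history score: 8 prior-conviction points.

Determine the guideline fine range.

Base offense level for securities fraud: 12.
S1 does not apply.
S2 applies: 12 + 1 = 13.
S3 applies: 13 + 2 = 15.
S4 applies (level before this adjustment is 15 ≥ 4, so +3): 15 + 3 = 18.
S5 applies: 18 + 2 = 20.
S6 applies: 20 − 3 = 17.
Final offense level: 17.
Level 17 falls in the 16-20 band.
Fine table: Level 16-20 → $129,000–$143,000.

$129,000–$143,000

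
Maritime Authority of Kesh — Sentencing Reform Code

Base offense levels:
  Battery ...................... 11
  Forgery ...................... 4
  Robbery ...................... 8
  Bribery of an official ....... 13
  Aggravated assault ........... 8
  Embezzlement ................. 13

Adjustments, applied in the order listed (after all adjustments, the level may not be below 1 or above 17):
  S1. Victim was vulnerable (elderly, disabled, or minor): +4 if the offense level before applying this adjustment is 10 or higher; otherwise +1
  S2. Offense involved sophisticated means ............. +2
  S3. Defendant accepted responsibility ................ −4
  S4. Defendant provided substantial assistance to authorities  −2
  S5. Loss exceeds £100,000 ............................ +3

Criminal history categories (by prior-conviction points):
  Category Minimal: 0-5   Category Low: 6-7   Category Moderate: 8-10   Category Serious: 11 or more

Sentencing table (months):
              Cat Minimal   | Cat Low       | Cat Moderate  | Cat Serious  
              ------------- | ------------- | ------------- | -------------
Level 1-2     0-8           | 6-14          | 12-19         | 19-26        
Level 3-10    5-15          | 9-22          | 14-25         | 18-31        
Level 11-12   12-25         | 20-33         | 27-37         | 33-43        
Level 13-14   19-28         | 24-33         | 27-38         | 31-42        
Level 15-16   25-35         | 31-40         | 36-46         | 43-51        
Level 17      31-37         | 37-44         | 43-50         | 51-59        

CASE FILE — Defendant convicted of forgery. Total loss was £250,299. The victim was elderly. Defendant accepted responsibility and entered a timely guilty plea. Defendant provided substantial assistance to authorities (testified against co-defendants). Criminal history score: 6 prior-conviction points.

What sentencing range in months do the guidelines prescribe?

6-14 months

Base offense level for forgery: 4.
S1 applies (level before this adjustment is 4 < 10, so +1): 4 + 1 = 5.
S2 does not apply.
S3 applies: 5 − 4 = 1.
S4 applies: 1 − 2 = -1.
S5 applies: -1 + 3 = 2.
Final offense level: 2.
Criminal history: 6 prior points → Category Low (6-7).
Level 2 falls in the 1-2 band.
Grid: Level 1-2 × Category Low = 6-14 months.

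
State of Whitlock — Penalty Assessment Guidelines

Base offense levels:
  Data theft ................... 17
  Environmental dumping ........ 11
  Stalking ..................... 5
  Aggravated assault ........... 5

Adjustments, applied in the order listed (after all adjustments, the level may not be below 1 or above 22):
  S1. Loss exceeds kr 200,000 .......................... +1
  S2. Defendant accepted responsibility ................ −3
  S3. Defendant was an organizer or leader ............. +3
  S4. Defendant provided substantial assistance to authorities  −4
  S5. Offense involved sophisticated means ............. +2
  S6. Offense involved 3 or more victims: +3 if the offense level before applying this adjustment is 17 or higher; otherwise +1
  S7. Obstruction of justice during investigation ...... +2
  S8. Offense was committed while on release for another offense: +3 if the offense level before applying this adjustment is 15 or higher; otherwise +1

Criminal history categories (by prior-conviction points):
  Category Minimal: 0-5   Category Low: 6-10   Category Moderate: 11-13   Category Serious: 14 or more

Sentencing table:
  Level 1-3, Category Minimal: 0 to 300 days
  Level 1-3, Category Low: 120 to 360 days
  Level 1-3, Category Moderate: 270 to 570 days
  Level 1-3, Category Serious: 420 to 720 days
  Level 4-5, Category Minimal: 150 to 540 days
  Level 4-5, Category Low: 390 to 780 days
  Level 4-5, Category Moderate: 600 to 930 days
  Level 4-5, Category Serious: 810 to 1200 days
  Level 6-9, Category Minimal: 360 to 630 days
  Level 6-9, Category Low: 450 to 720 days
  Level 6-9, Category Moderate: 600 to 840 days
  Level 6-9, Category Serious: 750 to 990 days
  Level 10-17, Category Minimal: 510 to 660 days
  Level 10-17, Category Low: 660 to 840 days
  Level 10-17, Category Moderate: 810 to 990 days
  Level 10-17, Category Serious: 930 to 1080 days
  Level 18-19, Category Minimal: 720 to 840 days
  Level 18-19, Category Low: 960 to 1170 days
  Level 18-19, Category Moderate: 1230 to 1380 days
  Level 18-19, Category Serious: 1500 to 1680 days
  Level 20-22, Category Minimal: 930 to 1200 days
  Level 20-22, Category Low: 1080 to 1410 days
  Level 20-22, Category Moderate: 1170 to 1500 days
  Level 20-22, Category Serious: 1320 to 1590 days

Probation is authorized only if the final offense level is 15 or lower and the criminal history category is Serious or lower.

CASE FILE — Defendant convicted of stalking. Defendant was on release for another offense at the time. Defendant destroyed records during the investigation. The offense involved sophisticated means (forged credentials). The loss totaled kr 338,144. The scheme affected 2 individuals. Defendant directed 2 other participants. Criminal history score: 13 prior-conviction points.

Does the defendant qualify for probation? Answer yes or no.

Yes

Base offense level for stalking: 5.
S1 applies: 5 + 1 = 6.
S2 does not apply.
S3 applies: 6 + 3 = 9.
S5 applies: 9 + 2 = 11.
S6 does not apply.
S7 applies: 11 + 2 = 13.
S8 applies (level before this adjustment is 13 < 15, so +1): 13 + 1 = 14.
Final offense level: 14.
Criminal history: 13 prior points → Category Moderate (11-13).
Level 14 falls in the 10-17 band.
Grid: Level 10-17 × Category Moderate = 810-990 days.
Probation check: level 14 ≤ 15 and category Moderate ≤ Serious → eligible.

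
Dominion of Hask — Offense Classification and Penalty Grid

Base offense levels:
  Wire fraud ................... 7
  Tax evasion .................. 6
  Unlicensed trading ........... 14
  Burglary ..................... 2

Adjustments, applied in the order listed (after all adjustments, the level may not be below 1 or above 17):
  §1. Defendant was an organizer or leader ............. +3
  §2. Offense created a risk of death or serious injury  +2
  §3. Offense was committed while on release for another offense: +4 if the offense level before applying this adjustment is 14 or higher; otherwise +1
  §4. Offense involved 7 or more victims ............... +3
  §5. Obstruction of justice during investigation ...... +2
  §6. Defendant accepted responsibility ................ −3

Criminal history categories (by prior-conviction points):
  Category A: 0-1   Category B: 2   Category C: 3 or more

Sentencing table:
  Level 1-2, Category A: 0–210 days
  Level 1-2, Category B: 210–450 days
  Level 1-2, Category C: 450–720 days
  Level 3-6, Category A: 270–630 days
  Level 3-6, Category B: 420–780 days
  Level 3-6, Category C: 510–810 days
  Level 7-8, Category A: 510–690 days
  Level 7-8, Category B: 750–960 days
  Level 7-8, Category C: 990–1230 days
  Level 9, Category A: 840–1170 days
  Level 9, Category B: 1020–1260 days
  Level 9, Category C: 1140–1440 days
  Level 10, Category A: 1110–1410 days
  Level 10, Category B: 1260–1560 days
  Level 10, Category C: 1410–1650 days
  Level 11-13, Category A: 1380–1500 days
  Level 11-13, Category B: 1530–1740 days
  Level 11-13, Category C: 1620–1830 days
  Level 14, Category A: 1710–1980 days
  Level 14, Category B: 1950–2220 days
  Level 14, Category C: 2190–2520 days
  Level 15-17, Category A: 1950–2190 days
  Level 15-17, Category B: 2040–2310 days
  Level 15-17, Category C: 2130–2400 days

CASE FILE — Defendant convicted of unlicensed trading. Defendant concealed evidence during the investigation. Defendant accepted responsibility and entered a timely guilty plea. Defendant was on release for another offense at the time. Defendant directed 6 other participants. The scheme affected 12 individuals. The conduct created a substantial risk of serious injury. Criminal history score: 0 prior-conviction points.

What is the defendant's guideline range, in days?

1950-2190 days

Base offense level for unlicensed trading: 14.
§1 applies: 14 + 3 = 17.
§2 applies: 17 + 2 = 19.
§3 applies (level before this adjustment is 19 ≥ 14, so +4): 19 + 4 = 23.
§4 applies: 23 + 3 = 26.
§5 applies: 26 + 2 = 28.
§6 applies: 28 − 3 = 25.
Level 25 exceeds the maximum of 17; capped at 17.
Final offense level: 17.
Criminal history: 0 prior points → Category A (0-1).
Level 17 falls in the 15-17 band.
Grid: Level 15-17 × Category A = 1950-2190 days.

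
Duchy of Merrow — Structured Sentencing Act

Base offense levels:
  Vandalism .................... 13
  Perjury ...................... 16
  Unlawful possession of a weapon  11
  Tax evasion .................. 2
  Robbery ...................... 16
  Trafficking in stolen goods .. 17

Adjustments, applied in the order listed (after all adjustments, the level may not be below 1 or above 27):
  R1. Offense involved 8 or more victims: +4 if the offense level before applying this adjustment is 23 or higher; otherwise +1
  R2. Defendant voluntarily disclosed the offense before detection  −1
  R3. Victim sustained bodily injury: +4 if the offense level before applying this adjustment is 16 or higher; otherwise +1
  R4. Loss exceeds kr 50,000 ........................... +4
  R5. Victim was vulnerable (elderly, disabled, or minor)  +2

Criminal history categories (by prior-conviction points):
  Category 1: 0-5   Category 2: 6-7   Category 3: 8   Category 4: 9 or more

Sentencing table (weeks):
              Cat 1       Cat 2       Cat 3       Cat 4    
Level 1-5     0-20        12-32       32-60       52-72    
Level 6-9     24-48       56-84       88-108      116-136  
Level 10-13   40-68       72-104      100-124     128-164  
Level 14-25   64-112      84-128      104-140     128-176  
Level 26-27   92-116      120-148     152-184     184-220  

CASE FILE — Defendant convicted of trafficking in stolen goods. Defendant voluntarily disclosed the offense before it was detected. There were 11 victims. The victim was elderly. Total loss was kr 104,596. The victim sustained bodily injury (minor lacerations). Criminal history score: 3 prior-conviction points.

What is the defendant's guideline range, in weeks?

92-116 weeks

Base offense level for trafficking in stolen goods: 17.
R1 applies (level before this adjustment is 17 < 23, so +1): 17 + 1 = 18.
R2 applies: 18 − 1 = 17.
R3 applies (level before this adjustment is 17 ≥ 16, so +4): 17 + 4 = 21.
R4 applies: 21 + 4 = 25.
R5 applies: 25 + 2 = 27.
Final offense level: 27.
Criminal history: 3 prior points → Category 1 (0-5).
Level 27 falls in the 26-27 band.
Grid: Level 26-27 × Category 1 = 92-116 weeks.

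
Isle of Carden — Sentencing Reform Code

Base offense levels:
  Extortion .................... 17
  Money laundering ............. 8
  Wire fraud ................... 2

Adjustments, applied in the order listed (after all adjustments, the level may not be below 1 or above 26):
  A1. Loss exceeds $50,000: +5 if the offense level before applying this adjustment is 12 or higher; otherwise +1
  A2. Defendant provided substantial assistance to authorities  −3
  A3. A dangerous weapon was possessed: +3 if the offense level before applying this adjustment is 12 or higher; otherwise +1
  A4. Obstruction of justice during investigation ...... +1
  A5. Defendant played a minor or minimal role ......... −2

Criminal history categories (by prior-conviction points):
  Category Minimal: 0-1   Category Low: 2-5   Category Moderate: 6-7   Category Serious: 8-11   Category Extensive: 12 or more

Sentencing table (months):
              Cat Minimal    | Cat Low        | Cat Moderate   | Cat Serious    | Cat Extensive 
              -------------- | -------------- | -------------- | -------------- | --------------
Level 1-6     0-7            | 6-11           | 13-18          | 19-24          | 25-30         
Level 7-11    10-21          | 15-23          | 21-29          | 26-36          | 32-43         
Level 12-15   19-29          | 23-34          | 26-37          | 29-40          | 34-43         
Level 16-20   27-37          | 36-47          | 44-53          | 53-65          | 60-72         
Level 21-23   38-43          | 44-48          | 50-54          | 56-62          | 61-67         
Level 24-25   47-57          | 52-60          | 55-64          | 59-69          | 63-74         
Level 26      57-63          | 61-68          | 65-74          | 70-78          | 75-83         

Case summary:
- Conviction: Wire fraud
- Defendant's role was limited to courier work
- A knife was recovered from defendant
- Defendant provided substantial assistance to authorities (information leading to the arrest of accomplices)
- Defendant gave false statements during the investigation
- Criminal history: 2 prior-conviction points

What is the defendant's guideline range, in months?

Base offense level for wire fraud: 2.
A2 applies: 2 − 3 = -1.
A3 applies (level before this adjustment is -1 < 12, so +1): -1 + 1 = 0.
A4 applies: 0 + 1 = 1.
A5 applies: 1 − 2 = -1.
Level -1 is below the minimum of 1; floored at 1.
Final offense level: 1.
Criminal history: 2 prior points → Category Low (2-5).
Level 1 falls in the 1-6 band.
Grid: Level 1-6 × Category Low = 6-11 months.

6-11 months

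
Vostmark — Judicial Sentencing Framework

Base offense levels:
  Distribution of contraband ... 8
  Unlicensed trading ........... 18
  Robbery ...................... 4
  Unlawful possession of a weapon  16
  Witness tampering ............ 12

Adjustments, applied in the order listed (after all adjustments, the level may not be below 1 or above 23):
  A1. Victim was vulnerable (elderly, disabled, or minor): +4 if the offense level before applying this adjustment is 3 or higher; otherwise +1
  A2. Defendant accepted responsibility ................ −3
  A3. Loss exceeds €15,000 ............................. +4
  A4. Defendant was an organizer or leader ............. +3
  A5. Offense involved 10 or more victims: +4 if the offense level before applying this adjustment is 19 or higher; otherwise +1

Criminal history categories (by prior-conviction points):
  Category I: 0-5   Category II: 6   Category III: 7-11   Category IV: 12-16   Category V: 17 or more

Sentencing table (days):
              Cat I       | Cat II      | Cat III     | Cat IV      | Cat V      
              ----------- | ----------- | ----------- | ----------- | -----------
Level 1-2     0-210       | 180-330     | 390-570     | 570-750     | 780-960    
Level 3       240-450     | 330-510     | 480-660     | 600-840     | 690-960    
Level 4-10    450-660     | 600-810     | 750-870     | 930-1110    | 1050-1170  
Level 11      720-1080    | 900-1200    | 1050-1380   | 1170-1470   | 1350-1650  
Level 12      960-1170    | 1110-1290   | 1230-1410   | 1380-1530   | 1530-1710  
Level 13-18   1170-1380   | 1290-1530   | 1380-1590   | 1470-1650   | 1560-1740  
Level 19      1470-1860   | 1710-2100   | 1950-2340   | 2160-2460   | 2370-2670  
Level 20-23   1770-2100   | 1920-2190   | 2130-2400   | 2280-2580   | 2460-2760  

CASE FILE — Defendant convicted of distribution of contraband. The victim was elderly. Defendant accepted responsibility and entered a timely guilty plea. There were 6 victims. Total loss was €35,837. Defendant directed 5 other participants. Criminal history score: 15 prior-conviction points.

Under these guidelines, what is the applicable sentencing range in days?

1470-1650 days

Base offense level for distribution of contraband: 8.
A1 applies (level before this adjustment is 8 ≥ 3, so +4): 8 + 4 = 12.
A2 applies: 12 − 3 = 9.
A3 applies: 9 + 4 = 13.
A4 applies: 13 + 3 = 16.
A5 does not apply.
Final offense level: 16.
Criminal history: 15 prior points → Category IV (12-16).
Level 16 falls in the 13-18 band.
Grid: Level 13-18 × Category IV = 1470-1650 days.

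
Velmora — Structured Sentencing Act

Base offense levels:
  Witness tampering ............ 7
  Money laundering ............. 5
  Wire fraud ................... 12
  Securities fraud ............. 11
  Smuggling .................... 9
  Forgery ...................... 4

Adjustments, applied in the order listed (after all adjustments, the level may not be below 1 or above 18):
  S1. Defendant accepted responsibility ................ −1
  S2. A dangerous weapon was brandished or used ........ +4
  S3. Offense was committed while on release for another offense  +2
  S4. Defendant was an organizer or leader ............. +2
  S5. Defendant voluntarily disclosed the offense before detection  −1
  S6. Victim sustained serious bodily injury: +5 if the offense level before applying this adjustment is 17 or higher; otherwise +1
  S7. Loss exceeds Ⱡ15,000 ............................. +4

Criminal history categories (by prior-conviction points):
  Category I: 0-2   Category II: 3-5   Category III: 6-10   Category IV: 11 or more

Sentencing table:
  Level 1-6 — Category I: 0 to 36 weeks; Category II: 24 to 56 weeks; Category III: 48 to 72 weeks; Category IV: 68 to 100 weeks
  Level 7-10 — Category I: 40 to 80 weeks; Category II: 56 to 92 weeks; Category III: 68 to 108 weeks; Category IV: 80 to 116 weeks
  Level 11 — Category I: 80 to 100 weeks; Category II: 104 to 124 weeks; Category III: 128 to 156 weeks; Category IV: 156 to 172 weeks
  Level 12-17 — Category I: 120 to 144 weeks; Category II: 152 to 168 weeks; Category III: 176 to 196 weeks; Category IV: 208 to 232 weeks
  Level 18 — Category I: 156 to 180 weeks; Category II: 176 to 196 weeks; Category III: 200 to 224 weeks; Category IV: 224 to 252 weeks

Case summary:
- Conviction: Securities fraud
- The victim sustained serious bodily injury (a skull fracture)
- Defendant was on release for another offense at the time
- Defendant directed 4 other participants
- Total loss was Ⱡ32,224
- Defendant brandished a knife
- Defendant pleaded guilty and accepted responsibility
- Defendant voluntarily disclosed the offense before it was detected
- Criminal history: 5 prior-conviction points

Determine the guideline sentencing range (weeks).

176-196 weeks

Base offense level for securities fraud: 11.
S1 applies: 11 − 1 = 10.
S2 applies: 10 + 4 = 14.
S3 applies: 14 + 2 = 16.
S4 applies: 16 + 2 = 18.
S5 applies: 18 − 1 = 17.
S6 applies (level before this adjustment is 17 ≥ 17, so +5): 17 + 5 = 22.
S7 applies: 22 + 4 = 26.
Level 26 exceeds the maximum of 18; capped at 18.
Final offense level: 18.
Criminal history: 5 prior points → Category II (3-5).
Level 18 falls in the 18 band.
Grid: Level 18 × Category II = 176-196 weeks.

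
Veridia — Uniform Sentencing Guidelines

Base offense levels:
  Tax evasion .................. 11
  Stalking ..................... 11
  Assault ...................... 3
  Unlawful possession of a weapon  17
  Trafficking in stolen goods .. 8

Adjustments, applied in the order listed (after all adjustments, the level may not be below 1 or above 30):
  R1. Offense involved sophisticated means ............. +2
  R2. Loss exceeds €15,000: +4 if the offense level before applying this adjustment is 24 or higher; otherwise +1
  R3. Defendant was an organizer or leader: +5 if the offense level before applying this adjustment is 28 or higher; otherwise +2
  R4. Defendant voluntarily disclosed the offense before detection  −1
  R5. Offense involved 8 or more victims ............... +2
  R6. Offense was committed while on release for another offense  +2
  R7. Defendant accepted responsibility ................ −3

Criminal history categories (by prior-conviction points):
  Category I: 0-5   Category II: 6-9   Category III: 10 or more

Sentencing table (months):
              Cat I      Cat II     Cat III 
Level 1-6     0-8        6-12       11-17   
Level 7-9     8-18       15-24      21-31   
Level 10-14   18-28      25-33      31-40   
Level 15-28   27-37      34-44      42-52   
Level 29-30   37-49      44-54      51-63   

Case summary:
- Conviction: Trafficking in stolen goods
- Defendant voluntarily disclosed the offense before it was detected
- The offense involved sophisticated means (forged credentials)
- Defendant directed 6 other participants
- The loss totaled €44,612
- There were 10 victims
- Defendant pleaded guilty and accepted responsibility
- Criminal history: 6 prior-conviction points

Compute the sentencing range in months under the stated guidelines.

25-33 months

Base offense level for trafficking in stolen goods: 8.
R1 applies: 8 + 2 = 10.
R2 applies (level before this adjustment is 10 < 24, so +1): 10 + 1 = 11.
R3 applies (level before this adjustment is 11 < 28, so +2): 11 + 2 = 13.
R4 applies: 13 − 1 = 12.
R5 applies: 12 + 2 = 14.
R7 applies: 14 − 3 = 11.
Final offense level: 11.
Criminal history: 6 prior points → Category II (6-9).
Level 11 falls in the 10-14 band.
Grid: Level 10-14 × Category II = 25-33 months.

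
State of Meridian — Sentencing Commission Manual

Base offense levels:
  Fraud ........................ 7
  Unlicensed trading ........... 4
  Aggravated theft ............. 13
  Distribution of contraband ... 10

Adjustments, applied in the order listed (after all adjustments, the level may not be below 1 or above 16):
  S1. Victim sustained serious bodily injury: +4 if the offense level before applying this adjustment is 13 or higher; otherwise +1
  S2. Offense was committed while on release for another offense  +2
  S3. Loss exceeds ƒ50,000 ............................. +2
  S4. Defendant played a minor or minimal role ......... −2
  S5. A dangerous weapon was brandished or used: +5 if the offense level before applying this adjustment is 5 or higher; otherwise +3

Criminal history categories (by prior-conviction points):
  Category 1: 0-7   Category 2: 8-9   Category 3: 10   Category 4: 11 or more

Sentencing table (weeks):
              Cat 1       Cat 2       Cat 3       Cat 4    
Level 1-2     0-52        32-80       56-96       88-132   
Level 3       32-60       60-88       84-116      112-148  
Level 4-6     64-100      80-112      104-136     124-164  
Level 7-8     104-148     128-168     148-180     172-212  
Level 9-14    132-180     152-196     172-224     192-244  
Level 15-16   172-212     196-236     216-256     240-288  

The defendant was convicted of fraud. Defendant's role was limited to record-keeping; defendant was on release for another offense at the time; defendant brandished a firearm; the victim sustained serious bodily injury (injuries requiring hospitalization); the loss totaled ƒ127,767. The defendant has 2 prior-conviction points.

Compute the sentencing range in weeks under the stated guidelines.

Base offense level for fraud: 7.
S1 applies (level before this adjustment is 7 < 13, so +1): 7 + 1 = 8.
S2 applies: 8 + 2 = 10.
S3 applies: 10 + 2 = 12.
S4 applies: 12 − 2 = 10.
S5 applies (level before this adjustment is 10 ≥ 5, so +5): 10 + 5 = 15.
Final offense level: 15.
Criminal history: 2 prior points → Category 1 (0-7).
Level 15 falls in the 15-16 band.
Grid: Level 15-16 × Category 1 = 172-212 weeks.

172-212 weeks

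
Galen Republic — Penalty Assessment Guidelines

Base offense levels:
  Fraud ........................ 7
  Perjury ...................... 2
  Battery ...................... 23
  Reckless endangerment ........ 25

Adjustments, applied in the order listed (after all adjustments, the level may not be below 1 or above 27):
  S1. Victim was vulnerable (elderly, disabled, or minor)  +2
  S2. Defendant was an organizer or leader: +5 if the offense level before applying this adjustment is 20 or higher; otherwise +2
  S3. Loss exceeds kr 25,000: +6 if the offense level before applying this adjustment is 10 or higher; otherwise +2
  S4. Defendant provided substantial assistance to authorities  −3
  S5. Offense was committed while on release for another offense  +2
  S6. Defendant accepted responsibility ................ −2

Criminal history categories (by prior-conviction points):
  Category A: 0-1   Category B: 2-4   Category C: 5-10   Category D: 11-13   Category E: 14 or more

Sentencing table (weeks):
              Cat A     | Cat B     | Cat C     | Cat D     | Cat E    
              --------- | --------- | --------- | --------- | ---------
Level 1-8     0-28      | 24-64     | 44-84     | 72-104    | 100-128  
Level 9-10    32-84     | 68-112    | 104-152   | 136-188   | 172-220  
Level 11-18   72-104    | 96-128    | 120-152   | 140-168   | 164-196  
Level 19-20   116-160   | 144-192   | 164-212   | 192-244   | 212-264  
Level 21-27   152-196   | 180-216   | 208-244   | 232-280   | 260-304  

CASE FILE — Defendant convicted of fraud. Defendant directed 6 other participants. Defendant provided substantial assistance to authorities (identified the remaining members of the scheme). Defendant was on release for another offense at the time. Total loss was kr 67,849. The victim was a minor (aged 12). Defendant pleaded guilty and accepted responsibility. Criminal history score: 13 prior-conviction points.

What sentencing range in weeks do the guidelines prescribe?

Base offense level for fraud: 7.
S1 applies: 7 + 2 = 9.
S2 applies (level before this adjustment is 9 < 20, so +2): 9 + 2 = 11.
S3 applies (level before this adjustment is 11 ≥ 10, so +6): 11 + 6 = 17.
S4 applies: 17 − 3 = 14.
S5 applies: 14 + 2 = 16.
S6 applies: 16 − 2 = 14.
Final offense level: 14.
Criminal history: 13 prior points → Category D (11-13).
Level 14 falls in the 11-18 band.
Grid: Level 11-18 × Category D = 140-168 weeks.

140-168 weeks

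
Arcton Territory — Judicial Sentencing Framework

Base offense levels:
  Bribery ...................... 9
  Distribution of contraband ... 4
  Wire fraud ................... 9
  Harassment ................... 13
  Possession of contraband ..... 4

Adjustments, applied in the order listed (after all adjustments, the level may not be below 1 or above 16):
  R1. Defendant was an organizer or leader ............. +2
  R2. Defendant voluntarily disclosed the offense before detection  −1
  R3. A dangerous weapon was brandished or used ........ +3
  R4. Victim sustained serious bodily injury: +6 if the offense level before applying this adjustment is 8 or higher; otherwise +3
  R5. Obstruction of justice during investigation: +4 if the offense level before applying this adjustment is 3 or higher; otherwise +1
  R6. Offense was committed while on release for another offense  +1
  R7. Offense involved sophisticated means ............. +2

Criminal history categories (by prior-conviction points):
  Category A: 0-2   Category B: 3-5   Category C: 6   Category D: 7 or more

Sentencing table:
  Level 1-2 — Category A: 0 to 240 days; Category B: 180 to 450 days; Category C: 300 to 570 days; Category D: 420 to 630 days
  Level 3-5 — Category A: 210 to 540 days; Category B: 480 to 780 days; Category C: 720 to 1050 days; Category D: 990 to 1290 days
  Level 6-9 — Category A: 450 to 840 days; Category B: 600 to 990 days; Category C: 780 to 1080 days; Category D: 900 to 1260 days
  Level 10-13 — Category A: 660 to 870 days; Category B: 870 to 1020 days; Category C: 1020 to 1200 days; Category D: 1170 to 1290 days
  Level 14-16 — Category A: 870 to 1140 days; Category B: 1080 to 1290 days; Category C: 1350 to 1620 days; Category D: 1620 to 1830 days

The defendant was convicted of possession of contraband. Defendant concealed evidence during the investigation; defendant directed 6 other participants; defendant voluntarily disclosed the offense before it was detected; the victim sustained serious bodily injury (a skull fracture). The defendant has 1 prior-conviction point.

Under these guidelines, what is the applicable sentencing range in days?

Base offense level for possession of contraband: 4.
R1 applies: 4 + 2 = 6.
R2 applies: 6 − 1 = 5.
R3 does not apply.
R4 applies (level before this adjustment is 5 < 8, so +3): 5 + 3 = 8.
R5 applies (level before this adjustment is 8 ≥ 3, so +4): 8 + 4 = 12.
Final offense level: 12.
Criminal history: 1 prior point → Category A (0-2).
Level 12 falls in the 10-13 band.
Grid: Level 10-13 × Category A = 660-870 days.

660-870 days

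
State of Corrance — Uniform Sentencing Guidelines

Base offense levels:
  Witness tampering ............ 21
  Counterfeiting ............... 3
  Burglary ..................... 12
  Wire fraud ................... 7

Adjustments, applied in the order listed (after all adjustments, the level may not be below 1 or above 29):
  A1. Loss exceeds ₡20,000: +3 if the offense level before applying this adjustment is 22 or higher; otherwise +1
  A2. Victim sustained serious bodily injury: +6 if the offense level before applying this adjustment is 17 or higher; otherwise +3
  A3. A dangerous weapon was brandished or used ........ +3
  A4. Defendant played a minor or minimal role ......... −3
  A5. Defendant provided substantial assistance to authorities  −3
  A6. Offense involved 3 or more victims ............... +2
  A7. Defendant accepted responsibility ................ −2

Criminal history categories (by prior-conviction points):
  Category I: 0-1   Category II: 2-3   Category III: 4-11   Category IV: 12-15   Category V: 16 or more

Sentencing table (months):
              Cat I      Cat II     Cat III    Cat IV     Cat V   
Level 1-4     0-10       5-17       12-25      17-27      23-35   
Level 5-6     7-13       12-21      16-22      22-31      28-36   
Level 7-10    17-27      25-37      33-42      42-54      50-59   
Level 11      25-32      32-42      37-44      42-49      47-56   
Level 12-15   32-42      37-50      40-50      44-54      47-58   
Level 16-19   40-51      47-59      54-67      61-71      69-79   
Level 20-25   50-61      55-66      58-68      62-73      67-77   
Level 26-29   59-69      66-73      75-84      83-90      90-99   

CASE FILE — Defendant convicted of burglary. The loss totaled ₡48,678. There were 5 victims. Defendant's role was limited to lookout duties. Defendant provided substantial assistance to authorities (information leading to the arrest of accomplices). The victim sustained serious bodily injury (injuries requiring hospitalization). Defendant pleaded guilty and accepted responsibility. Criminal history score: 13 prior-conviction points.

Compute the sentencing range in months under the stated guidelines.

42-54 months

Base offense level for burglary: 12.
A1 applies (level before this adjustment is 12 < 22, so +1): 12 + 1 = 13.
A2 applies (level before this adjustment is 13 < 17, so +3): 13 + 3 = 16.
A3 does not apply.
A4 applies: 16 − 3 = 13.
A5 applies: 13 − 3 = 10.
A6 applies: 10 + 2 = 12.
A7 applies: 12 − 2 = 10.
Final offense level: 10.
Criminal history: 13 prior points → Category IV (12-15).
Level 10 falls in the 7-10 band.
Grid: Level 7-10 × Category IV = 42-54 months.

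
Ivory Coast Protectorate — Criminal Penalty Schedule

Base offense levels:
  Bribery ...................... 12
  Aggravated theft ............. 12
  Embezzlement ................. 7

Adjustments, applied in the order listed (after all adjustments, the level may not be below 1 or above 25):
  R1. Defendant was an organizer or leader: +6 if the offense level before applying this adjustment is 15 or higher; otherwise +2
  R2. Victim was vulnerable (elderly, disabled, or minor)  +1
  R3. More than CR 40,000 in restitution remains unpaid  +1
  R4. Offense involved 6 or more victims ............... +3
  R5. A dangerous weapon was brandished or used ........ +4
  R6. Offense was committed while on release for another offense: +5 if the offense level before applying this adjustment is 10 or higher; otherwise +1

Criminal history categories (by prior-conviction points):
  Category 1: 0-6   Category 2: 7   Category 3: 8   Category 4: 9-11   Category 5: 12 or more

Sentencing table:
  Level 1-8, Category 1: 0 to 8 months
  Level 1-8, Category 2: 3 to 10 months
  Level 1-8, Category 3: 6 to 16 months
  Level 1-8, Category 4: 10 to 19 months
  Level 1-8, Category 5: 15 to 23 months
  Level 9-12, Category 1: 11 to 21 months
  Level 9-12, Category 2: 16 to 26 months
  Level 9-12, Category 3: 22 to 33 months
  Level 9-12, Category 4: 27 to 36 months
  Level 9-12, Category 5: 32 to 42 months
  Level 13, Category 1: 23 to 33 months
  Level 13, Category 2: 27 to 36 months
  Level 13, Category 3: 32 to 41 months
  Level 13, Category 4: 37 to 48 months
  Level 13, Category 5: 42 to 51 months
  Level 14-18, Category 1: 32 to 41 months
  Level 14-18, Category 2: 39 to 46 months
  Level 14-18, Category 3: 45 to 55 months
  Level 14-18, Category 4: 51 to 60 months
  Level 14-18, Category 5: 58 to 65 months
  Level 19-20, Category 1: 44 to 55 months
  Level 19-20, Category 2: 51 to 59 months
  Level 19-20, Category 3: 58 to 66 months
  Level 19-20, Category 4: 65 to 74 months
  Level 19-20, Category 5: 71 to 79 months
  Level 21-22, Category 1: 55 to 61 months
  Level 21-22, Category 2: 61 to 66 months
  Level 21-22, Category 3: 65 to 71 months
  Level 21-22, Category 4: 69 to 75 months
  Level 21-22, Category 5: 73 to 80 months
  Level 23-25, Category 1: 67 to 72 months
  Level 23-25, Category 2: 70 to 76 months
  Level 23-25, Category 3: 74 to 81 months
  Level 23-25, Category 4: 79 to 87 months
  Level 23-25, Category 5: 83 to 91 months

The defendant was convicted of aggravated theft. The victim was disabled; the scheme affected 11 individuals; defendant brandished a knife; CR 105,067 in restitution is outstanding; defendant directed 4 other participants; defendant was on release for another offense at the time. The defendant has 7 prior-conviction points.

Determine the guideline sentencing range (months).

70-76 months

Base offense level for aggravated theft: 12.
R1 applies (level before this adjustment is 12 < 15, so +2): 12 + 2 = 14.
R2 applies: 14 + 1 = 15.
R3 applies: 15 + 1 = 16.
R4 applies: 16 + 3 = 19.
R5 applies: 19 + 4 = 23.
R6 applies (level before this adjustment is 23 ≥ 10, so +5): 23 + 5 = 28.
Level 28 exceeds the maximum of 25; capped at 25.
Final offense level: 25.
Criminal history: 7 prior points → Category 2 (7).
Level 25 falls in the 23-25 band.
Grid: Level 23-25 × Category 2 = 70-76 months.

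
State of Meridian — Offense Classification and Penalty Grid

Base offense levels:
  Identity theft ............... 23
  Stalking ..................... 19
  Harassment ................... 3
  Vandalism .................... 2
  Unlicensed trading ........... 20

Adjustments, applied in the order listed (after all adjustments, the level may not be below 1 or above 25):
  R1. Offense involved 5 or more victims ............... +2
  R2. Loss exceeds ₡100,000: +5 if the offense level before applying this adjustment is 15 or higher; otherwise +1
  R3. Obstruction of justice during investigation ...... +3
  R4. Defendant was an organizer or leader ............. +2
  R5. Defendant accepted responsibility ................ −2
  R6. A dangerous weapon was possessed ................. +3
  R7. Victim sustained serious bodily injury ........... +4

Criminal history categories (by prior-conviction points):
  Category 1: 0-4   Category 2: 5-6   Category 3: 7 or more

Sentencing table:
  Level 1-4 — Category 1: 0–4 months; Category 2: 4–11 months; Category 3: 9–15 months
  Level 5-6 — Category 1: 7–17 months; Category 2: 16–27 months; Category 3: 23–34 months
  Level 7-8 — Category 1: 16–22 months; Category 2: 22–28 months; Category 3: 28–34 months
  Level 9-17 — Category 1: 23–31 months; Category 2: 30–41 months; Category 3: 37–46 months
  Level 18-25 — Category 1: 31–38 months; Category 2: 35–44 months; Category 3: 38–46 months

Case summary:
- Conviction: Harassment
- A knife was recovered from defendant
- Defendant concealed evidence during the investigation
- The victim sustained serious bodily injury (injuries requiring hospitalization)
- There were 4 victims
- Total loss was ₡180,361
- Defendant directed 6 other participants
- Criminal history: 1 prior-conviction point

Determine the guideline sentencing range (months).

Base offense level for harassment: 3.
R1 does not apply.
R2 applies (level before this adjustment is 3 < 15, so +1): 3 + 1 = 4.
R3 applies: 4 + 3 = 7.
R4 applies: 7 + 2 = 9.
R6 applies: 9 + 3 = 12.
R7 applies: 12 + 4 = 16.
Final offense level: 16.
Criminal history: 1 prior point → Category 1 (0-4).
Level 16 falls in the 9-17 band.
Grid: Level 9-17 × Category 1 = 23-31 months.

23-31 months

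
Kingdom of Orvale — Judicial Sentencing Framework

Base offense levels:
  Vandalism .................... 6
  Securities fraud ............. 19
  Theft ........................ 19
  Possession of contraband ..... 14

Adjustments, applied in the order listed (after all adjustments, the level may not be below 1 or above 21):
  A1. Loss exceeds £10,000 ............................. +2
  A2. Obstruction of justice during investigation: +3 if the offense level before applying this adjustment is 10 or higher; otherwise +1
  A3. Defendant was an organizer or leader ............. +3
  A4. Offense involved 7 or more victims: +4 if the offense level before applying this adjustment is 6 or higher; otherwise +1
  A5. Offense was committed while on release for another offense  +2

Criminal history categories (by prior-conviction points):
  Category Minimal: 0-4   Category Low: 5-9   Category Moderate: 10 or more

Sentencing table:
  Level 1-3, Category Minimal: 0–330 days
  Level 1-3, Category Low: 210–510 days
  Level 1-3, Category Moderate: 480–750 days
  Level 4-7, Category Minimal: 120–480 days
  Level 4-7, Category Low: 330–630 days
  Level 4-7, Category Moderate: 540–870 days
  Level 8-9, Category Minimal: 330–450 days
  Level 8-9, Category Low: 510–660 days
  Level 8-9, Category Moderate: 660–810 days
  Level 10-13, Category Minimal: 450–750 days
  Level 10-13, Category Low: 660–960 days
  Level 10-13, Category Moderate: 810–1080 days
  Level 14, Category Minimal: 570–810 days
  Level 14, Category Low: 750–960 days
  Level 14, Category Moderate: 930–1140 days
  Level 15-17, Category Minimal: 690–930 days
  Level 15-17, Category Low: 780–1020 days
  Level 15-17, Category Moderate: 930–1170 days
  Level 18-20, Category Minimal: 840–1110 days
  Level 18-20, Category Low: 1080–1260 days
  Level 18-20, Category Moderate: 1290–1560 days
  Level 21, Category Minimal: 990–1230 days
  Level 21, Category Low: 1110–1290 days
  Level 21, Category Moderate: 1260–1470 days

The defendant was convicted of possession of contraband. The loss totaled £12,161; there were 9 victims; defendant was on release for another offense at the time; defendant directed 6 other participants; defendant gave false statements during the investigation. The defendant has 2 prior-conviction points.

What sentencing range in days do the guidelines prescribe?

Base offense level for possession of contraband: 14.
A1 applies: 14 + 2 = 16.
A2 applies (level before this adjustment is 16 ≥ 10, so +3): 16 + 3 = 19.
A3 applies: 19 + 3 = 22.
A4 applies (level before this adjustment is 22 ≥ 6, so +4): 22 + 4 = 26.
A5 applies: 26 + 2 = 28.
Level 28 exceeds the maximum of 21; capped at 21.
Final offense level: 21.
Criminal history: 2 prior points → Category Minimal (0-4).
Level 21 falls in the 21 band.
Grid: Level 21 × Category Minimal = 990-1230 days.

990-1230 days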